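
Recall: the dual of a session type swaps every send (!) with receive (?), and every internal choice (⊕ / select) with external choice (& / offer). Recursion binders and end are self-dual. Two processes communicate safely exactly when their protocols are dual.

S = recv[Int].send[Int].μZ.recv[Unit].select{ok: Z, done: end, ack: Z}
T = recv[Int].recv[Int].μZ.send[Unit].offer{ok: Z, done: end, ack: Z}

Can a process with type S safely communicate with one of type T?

recv[Int] | recv[Int]  ✗ same direction on both sides — not dual

NO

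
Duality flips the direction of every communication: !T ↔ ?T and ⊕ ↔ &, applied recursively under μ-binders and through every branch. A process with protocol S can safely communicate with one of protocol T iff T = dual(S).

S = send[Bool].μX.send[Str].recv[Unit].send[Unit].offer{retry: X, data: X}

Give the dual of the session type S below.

send[Bool] = recv[Bool]
  μX = μX  (binder kept)
    send[Str] = recv[Str]
      recv[Unit] = send[Unit]
        send[Unit] = recv[Unit]
          offer{retry,data} = select{retry,data}  (&→⊕)
            case retry:
              X ↦ X
            case data:
              X ↦ X

recv[Bool].μX.recv[Str].send[Unit].recv[Unit].select{retry: X, data: X}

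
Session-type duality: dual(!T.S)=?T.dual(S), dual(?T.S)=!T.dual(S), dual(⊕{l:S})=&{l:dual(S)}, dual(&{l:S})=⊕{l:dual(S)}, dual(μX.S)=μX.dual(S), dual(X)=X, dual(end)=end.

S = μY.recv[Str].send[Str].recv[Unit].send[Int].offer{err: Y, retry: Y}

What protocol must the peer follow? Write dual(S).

μY.send[Str].recv[Str].send[Unit].recv[Int].select{err: Y, retry: Y}

μY = μY  (rec unchanged)
  recv[Str] = send[Str]
    send[Str] = recv[Str]
      recv[Unit] = send[Unit]
        send[Int] = recv[Int]
          offer{err,retry} = select{err,retry}  (offer→select)
            case err:
              dual(Y) = Y
            case retry:
              dual(Y) = Y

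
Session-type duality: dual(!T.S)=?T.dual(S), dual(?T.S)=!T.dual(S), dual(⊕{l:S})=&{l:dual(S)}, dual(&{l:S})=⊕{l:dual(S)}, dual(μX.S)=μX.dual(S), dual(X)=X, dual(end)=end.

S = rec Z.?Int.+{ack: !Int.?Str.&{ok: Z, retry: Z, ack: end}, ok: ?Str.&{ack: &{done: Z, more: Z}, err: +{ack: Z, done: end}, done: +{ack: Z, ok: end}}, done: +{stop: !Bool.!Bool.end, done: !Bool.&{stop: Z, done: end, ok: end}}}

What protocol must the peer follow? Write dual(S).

rec Z.!Int.&{ack: ?Int.!Str.+{ok: Z, retry: Z, ack: end}, ok: !Str.+{ack: +{done: Z, more: Z}, err: &{ack: Z, done: end}, done: &{ack: Z, ok: end}}, done: &{stop: ?Bool.?Bool.end, done: ?Bool.+{stop: Z, done: end, ok: end}}}

rec Z = rec Z  (μ self-dual)
  ?Int = !Int
    +{ack,ok,done} = &{ack,ok,done}  (select→offer)
      case ack:
        !Int = ?Int
          ?Str = !Str
            &{ok,retry,ack} = +{ok,retry,ack}  (offer→select)
              case ok:
                Z ↦ Z
              case retry:
                Z ↦ Z
              case ack:
                end ↦ end
      case ok:
        ?Str = !Str
          &{ack,err,done} = +{ack,err,done}  (offer→select)
            case ack:
              &{done,more} = +{done,more}  (offer→select)
                case done:
                  Z ↦ Z
                case more:
                  Z ↦ Z
            case err:
              +{ack,done} = &{ack,done}  (select→offer)
                case ack:
                  Z ↦ Z
                case done:
                  end ↦ end
            case done:
              +{ack,ok} = &{ack,ok}  (select→offer)
                case ack:
                  Z ↦ Z
                case ok:
                  end ↦ end
      case done:
        +{stop,done} = &{stop,done}  (select→offer)
          case stop:
            !Bool = ?Bool
              !Bool = ?Bool
                end ↦ end
          case done:
            !Bool = ?Bool
              &{stop,done,ok} = +{stop,done,ok}  (offer→select)
                case stop:
                  Z ↦ Z
                case done:
                  end ↦ end
                case ok:
                  end ↦ end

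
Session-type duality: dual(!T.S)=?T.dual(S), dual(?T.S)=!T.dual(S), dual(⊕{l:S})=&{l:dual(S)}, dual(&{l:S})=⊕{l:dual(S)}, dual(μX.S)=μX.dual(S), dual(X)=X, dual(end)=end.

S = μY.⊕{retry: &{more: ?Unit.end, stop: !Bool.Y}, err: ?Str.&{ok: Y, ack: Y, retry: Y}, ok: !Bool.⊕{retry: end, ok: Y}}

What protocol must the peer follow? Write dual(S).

μY = μY  (μ self-dual)
  ⊕{retry,err,ok} = &{retry,err,ok}  (select→offer)
    • retry:
      &{more,stop} = ⊕{more,stop}  (&→⊕)
        • more:
          ?Unit = !Unit
            end ↦ end
        • stop:
          !Bool = ?Bool
            Y ↦ Y
    • err:
      ?Str = !Str
        &{ok,ack,retry} = ⊕{ok,ack,retry}  (&→⊕)
          • ok:
            Y ↦ Y
          • ack:
            Y ↦ Y
          • retry:
            Y ↦ Y
    • ok:
      !Bool = ?Bool
        ⊕{retry,ok} = &{retry,ok}  (select→offer)
          • retry:
            end ↦ end
          • ok:
            Y ↦ Y

μY.&{retry: ⊕{more: !Unit.end, stop: ?Bool.Y}, err: !Str.⊕{ok: Y, ack: Y, retry: Y}, ok: ?Bool.&{retry: end, ok: Y}}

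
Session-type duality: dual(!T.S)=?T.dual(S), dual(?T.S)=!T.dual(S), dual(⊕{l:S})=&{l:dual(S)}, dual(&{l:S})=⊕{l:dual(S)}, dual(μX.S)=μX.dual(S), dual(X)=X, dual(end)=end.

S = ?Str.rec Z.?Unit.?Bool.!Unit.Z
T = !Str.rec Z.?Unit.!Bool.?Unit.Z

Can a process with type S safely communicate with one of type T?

?Str vs !Str  ✓
  rec Z vs rec Z  ✓ (binder kept)
    ?Unit vs ?Unit  ✗ same direction on both sides — not dual

NO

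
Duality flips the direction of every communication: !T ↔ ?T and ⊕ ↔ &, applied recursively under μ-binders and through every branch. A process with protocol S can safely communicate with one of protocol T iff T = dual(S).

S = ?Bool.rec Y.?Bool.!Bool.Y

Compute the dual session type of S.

?Bool = !Bool
  rec Y = rec Y  (μ self-dual)
    ?Bool = !Bool
      !Bool = ?Bool
        Y ↦ Y

!Bool.rec Y.!Bool.?Bool.Y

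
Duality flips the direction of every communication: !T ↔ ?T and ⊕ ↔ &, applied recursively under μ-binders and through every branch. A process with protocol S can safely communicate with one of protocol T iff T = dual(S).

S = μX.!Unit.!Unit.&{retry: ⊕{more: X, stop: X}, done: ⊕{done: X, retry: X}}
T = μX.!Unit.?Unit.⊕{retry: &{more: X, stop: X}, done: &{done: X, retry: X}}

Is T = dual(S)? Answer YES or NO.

μX vs μX  ✓ (μ self-dual)
  !Unit vs !Unit  ✗ same direction on both sides — not dual

NO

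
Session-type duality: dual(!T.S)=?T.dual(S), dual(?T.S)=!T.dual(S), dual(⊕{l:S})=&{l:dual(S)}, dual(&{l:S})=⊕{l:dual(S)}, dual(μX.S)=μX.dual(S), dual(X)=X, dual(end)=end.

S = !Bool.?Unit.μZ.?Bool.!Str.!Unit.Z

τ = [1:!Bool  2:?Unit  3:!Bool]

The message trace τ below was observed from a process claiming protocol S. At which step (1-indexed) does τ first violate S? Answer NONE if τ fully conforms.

3

@1 !Bool  ✓  state: ?Unit.μZ.…
@2 ?Unit  ✓  state: μZ.…
@3 got !Bool, protocol expects ?Bool  ✗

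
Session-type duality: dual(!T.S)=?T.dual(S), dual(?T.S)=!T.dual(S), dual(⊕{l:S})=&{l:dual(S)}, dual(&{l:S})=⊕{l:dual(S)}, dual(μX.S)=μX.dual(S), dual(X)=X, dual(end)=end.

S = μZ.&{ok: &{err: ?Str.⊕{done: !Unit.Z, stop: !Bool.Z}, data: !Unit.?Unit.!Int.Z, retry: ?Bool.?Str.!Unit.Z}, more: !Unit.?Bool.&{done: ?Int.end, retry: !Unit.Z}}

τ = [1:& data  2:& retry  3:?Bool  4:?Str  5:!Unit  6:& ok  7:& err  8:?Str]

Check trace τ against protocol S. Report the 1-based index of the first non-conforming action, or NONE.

1

step 1: got & data, protocol expects & ok or & more  ✗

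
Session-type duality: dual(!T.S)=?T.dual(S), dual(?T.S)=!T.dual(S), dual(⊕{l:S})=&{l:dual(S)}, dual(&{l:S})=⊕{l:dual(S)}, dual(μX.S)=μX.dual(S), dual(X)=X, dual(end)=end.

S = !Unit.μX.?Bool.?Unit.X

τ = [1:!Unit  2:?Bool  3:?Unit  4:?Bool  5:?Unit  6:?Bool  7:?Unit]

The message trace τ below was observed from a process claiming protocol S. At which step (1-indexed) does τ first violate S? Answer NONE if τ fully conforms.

NONE

step 1: !Unit  ok  state: μX.…
step 2: ?Bool  ok  state: ?Unit.μX.…
step 3: ?Unit  ok  state: μX.…
step 4: ?Bool  ok  state: ?Unit.μX.…
step 5: ?Unit  ok  state: μX.…
step 6: ?Bool  ok  state: ?Unit.μX.…
step 7: ?Unit  ok  state: μX.…
τ conforms to S (length 7)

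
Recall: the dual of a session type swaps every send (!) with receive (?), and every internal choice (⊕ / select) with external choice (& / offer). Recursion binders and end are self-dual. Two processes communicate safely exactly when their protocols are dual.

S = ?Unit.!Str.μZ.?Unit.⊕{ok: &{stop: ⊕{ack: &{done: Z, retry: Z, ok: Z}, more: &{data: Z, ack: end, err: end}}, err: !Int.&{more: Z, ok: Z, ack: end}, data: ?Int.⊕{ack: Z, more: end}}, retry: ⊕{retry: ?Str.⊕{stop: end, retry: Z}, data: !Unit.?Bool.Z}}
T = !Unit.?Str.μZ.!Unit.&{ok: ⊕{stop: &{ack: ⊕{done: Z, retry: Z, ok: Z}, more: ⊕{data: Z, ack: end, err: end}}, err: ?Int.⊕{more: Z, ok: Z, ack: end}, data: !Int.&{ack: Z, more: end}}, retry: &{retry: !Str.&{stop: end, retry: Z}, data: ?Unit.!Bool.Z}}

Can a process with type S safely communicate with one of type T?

YES

?Unit vs !Unit  ✓
  !Str vs ?Str  ✓
    μZ vs μZ  ✓ (binder kept)
      ?Unit vs !Unit  ✓
        ⊕{ok,retry} vs &{ok,retry}  ✓ same labels
          [ok]
            &{stop,err,data} vs ⊕{stop,err,data}  ✓ same labels
              [stop]
                ⊕{ack,more} vs &{ack,more}  ✓ same labels
                  [ack]
                    &{done,retry,ok} vs ⊕{done,retry,ok}  ✓ same labels
                      [done]
                        Z vs Z  ✓
                      [retry]
                        Z vs Z  ✓
                      [ok]
                        Z vs Z  ✓
                  [more]
                    &{data,ack,err} vs ⊕{data,ack,err}  ✓ same labels
                      [data]
                        Z vs Z  ✓
                      [ack]
                        end vs end  ✓
                      [err]
                        end vs end  ✓
              [err]
                !Int vs ?Int  ✓
                  &{more,ok,ack} vs ⊕{more,ok,ack}  ✓ same labels
                    [more]
                      Z vs Z  ✓
                    [ok]
                      Z vs Z  ✓
                    [ack]
                      end vs end  ✓
              [data]
                ?Int vs !Int  ✓
                  ⊕{ack,more} vs &{ack,more}  ✓ same labels
                    [ack]
                      Z vs Z  ✓
                    [more]
                      end vs end  ✓
          [retry]
            ⊕{retry,data} vs &{retry,data}  ✓ same labels
              [retry]
                ?Str vs !Str  ✓
                  ⊕{stop,retry} vs &{stop,retry}  ✓ same labels
                    [stop]
                      end vs end  ✓
                    [retry]
                      Z vs Z  ✓
              [data]
                !Unit vs ?Unit  ✓
                  ?Bool vs !Bool  ✓
                    Z vs Z  ✓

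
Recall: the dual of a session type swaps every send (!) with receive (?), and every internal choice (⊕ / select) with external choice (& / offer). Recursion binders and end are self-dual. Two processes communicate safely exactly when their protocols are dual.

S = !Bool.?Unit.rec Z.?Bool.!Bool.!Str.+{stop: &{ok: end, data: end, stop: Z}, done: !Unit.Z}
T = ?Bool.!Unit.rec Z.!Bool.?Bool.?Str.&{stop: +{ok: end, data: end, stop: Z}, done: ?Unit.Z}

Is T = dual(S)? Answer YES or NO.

YES

!Bool | ?Bool  ✓
  ?Unit | !Unit  ✓
    rec Z | rec Z  ✓ (rec unchanged)
      ?Bool | !Bool  ✓
        !Bool | ?Bool  ✓
          !Str | ?Str  ✓
            +{stop,done} | &{stop,done}  ✓ label sets agree
              [stop]
                &{ok,data,stop} | +{ok,data,stop}  ✓ label sets agree
                  [ok]
                    end | end  ✓
                  [data]
                    end | end  ✓
                  [stop]
                    Z | Z  ✓
              [done]
                !Unit | ?Unit  ✓
                  Z | Z  ✓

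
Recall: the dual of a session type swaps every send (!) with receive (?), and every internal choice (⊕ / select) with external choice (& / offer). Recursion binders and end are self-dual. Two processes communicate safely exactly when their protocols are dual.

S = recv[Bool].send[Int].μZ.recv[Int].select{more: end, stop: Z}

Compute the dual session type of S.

send[Bool].recv[Int].μZ.send[Int].offer{more: end, stop: Z}

recv[Bool] ↦ send[Bool]
  send[Int] ↦ recv[Int]
    μZ ↦ μZ  (binder kept)
      recv[Int] ↦ send[Int]
        select{more,stop} ↦ offer{more,stop}  (⊕→&)
          case more:
            end ↦ end
          case stop:
            Z ↦ Z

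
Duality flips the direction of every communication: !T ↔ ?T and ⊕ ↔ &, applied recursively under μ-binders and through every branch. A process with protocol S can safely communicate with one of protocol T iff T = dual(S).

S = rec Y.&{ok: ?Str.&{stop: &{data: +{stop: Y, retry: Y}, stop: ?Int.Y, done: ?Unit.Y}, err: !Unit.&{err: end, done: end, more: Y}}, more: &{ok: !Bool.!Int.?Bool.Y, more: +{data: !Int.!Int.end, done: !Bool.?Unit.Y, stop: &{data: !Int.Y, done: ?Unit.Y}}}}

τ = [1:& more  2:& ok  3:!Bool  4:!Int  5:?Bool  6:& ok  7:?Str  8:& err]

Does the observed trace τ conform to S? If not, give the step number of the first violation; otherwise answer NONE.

@1 & more  ✓  residual = &{ok: !Bool.!Int.?Bool.rec Y.…, more: +{data: !Int.!Int.end, done: !Bool.?Unit.rec Y.…, stop: &{data: !Int.rec Y.…, done: ?Unit.rec Y.…}}}
@2 & ok  ✓  residual = !Bool.!Int.?Bool.rec Y.…
@3 !Bool  ✓  residual = !Int.?Bool.rec Y.…
@4 !Int  ✓  residual = ?Bool.rec Y.…
@5 ?Bool  ✓  residual = rec Y.…
@6 & ok  ✓  residual = ?Str.&{stop: &{data: +{stop: rec Y.…, retry: rec Y.…}, stop: ?Int.rec Y.…, done: ?Unit.rec Y.…}, err: !Unit.&{err: end, done: end, more: rec Y.…}}
@7 ?Str  ✓  residual = &{stop: &{data: +{stop: rec Y.…, retry: rec Y.…}, stop: ?Int.rec Y.…, done: ?Unit.rec Y.…}, err: !Unit.&{err: end, done: end, more: rec Y.…}}
@8 & err  ✓  residual = !Unit.&{err: end, done: end, more: rec Y.…}
τ conforms to S (length 8)

NONE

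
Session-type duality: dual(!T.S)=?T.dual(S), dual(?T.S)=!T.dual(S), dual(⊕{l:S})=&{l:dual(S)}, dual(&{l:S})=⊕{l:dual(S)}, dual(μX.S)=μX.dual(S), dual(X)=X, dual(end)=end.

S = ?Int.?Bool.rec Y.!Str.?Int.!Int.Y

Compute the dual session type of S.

?Int ↦ !Int
  ?Bool ↦ !Bool
    rec Y ↦ rec Y  (binder kept)
      !Str ↦ ?Str
        ?Int ↦ !Int
          !Int ↦ ?Int
            Y self-dual

!Int.!Bool.rec Y.?Str.!Int.?Int.Y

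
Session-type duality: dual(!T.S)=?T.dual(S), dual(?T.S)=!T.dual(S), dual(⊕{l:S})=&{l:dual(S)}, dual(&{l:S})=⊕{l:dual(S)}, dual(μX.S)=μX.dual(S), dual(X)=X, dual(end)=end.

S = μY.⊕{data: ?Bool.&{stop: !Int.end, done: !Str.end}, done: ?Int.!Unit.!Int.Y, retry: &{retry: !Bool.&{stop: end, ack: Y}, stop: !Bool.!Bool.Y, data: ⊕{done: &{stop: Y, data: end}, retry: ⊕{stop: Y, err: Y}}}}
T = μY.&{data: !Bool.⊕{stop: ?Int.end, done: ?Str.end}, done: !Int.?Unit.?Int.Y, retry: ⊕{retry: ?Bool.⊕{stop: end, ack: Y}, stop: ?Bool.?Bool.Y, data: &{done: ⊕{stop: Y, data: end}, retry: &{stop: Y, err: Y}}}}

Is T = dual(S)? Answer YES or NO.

μY | μY  match (μ self-dual)
  ⊕{data,done,retry} | &{data,done,retry}  match label sets agree
    [data]
      ?Bool | !Bool  match
        &{stop,done} | ⊕{stop,done}  match label sets agree
          [stop]
            !Int | ?Int  match
              end | end  match
          [done]
            !Str | ?Str  match
              end | end  match
    [done]
      ?Int | !Int  match
        !Unit | ?Unit  match
          !Int | ?Int  match
            Y | Y  match
    [retry]
      &{retry,stop,data} | ⊕{retry,stop,data}  match label sets agree
        [retry]
          !Bool | ?Bool  match
            &{stop,ack} | ⊕{stop,ack}  match label sets agree
              [stop]
                end | end  match
              [ack]
                Y | Y  match
        [stop]
          !Bool | ?Bool  match
            !Bool | ?Bool  match
              Y | Y  match
        [data]
          ⊕{done,retry} | &{done,retry}  match label sets agree
            [done]
              &{stop,data} | ⊕{stop,data}  match label sets agree
                [stop]
                  Y | Y  match
                [data]
                  end | end  match
            [retry]
              ⊕{stop,err} | &{stop,err}  match label sets agree
                [stop]
                  Y | Y  match
                [err]
                  Y | Y  match

YES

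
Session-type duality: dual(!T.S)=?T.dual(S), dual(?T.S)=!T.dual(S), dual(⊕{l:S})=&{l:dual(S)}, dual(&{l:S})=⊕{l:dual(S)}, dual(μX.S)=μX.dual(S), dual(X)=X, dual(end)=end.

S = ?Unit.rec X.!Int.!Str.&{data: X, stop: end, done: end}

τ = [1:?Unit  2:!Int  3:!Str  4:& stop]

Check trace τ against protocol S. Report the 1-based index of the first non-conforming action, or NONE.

@1 ?Unit  ✓  state: rec X.…
@2 !Int  ✓  state: !Str.&{data: rec X.…, stop: end, done: end}
@3 !Str  ✓  state: &{data: rec X.…, stop: end, done: end}
@4 & stop  ✓  state: end
all 4 steps conform

NONE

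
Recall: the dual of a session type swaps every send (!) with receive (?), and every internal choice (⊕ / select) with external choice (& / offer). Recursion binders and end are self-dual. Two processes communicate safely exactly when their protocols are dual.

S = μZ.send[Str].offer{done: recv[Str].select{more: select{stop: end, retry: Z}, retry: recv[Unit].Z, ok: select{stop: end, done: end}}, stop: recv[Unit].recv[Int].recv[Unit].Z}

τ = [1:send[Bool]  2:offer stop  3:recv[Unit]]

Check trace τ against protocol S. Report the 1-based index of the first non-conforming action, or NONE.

1

step 1: got send[Bool], protocol expects send[Str]  ✗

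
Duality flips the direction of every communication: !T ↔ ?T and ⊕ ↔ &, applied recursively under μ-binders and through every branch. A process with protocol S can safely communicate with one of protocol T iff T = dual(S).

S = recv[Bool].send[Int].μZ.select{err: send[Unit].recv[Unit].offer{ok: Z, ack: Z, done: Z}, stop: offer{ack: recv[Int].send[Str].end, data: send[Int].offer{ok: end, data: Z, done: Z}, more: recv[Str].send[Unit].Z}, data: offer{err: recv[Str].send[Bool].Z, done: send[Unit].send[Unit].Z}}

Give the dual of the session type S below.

recv[Bool] → send[Bool]
  send[Int] → recv[Int]
    μZ → μZ  (μ self-dual)
      select{err,stop,data} → offer{err,stop,data}  (internal→external)
        [err]
          send[Unit] → recv[Unit]
            recv[Unit] → send[Unit]
              offer{ok,ack,done} → select{ok,ack,done}  (external→internal)
                [ok]
                  dual(Z) = Z
                [ack]
                  dual(Z) = Z
                [done]
                  dual(Z) = Z
        [stop]
          offer{ack,data,more} → select{ack,data,more}  (external→internal)
            [ack]
              recv[Int] → send[Int]
                send[Str] → recv[Str]
                  dual(end) = end
            [data]
              send[Int] → recv[Int]
                offer{ok,data,done} → select{ok,data,done}  (external→internal)
                  [ok]
                    dual(end) = end
                  [data]
                    dual(Z) = Z
                  [done]
                    dual(Z) = Z
            [more]
              recv[Str] → send[Str]
                send[Unit] → recv[Unit]
                  dual(Z) = Z
        [data]
          offer{err,done} → select{err,done}  (external→internal)
            [err]
              recv[Str] → send[Str]
                send[Bool] → recv[Bool]
                  dual(Z) = Z
            [done]
              send[Unit] → recv[Unit]
                send[Unit] → recv[Unit]
                  dual(Z) = Z

send[Bool].recv[Int].μZ.offer{err: recv[Unit].send[Unit].select{ok: Z, ack: Z, done: Z}, stop: select{ack: send[Int].recv[Str].end, data: recv[Int].select{ok: end, data: Z, done: Z}, more: send[Str].recv[Unit].Z}, data: select{err: send[Str].recv[Bool].Z, done: recv[Unit].recv[Unit].Z}}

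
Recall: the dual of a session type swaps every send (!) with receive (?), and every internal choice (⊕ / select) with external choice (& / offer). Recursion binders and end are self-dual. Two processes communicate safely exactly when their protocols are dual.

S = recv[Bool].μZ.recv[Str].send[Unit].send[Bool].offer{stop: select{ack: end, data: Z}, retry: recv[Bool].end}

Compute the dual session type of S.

send[Bool].μZ.send[Str].recv[Unit].recv[Bool].select{stop: offer{ack: end, data: Z}, retry: send[Bool].end}

recv[Bool] ↦ send[Bool]
  μZ ↦ μZ  (rec unchanged)
    recv[Str] ↦ send[Str]
      send[Unit] ↦ recv[Unit]
        send[Bool] ↦ recv[Bool]
          offer{stop,retry} ↦ select{stop,retry}  (&→⊕)
            • stop:
              select{ack,data} ↦ offer{ack,data}  (internal→external)
                • ack:
                  end self-dual
                • data:
                  Z self-dual
            • retry:
              recv[Bool] ↦ send[Bool]
                end self-dual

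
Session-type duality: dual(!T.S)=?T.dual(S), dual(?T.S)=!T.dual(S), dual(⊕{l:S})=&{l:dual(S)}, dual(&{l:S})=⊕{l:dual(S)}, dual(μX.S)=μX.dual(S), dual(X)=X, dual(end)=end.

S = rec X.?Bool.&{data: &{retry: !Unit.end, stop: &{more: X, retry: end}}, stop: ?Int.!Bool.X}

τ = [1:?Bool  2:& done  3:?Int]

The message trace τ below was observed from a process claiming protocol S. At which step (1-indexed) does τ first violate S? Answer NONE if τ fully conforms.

@1 ?Bool  match  state: &{data: &{retry: !Unit.end, stop: &{more: rec X.…, retry: end}}, stop: ?Int.!Bool.rec X.…}
@2 got & done, protocol expects & data or & stop  ✗

2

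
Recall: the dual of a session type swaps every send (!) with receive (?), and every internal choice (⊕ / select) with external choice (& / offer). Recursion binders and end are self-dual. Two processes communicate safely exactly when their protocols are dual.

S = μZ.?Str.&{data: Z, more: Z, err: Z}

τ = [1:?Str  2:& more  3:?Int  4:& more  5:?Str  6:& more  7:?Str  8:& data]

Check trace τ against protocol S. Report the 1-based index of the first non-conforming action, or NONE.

3

[1] ?Str  match  now at &{data: μZ.…, more: μZ.…, err: μZ.…}
[2] & more  match  now at μZ.…
[3] got ?Int, protocol expects ?Str  ✗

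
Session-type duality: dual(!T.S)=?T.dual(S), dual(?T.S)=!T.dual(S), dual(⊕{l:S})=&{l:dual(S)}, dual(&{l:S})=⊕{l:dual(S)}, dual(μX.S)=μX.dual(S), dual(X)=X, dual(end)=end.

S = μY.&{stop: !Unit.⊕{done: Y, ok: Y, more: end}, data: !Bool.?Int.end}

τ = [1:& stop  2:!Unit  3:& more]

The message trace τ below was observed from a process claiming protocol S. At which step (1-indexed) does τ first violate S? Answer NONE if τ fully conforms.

3

step 1: & stop  match  cont: !Unit.⊕{done: μY.…, ok: μY.…, more: end}
step 2: !Unit  match  cont: ⊕{done: μY.…, ok: μY.…, more: end}
step 3: got & more, protocol expects ⊕ done or ⊕ ok or ⊕ more  ✗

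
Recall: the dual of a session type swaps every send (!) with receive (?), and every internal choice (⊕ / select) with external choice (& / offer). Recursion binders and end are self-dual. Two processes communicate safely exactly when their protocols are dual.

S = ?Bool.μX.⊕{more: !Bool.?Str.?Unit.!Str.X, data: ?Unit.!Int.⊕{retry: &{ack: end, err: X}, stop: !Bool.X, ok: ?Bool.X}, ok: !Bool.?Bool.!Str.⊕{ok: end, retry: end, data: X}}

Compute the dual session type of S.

?Bool = !Bool
  μX = μX  (μ self-dual)
    ⊕{more,data,ok} = &{more,data,ok}  (⊕→&)
      [more]
        !Bool = ?Bool
          ?Str = !Str
            ?Unit = !Unit
              !Str = ?Str
                X ↦ X
      [data]
        ?Unit = !Unit
          !Int = ?Int
            ⊕{retry,stop,ok} = &{retry,stop,ok}  (⊕→&)
              [retry]
                &{ack,err} = ⊕{ack,err}  (external→internal)
                  [ack]
                    end ↦ end
                  [err]
                    X ↦ X
              [stop]
                !Bool = ?Bool
                  X ↦ X
              [ok]
                ?Bool = !Bool
                  X ↦ X
      [ok]
        !Bool = ?Bool
          ?Bool = !Bool
            !Str = ?Str
              ⊕{ok,retry,data} = &{ok,retry,data}  (⊕→&)
                [ok]
                  end ↦ end
                [retry]
                  end ↦ end
                [data]
                  X ↦ X

!Bool.μX.&{more: ?Bool.!Str.!Unit.?Str.X, data: !Unit.?Int.&{retry: ⊕{ack: end, err: X}, stop: ?Bool.X, ok: !Bool.X}, ok: ?Bool.!Bool.?Str.&{ok: end, retry: end, data: X}}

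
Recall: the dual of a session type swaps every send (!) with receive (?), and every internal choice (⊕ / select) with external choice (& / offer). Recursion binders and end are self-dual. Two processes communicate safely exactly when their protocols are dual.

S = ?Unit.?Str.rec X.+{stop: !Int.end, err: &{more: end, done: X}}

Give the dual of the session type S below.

!Unit.!Str.rec X.&{stop: ?Int.end, err: +{more: end, done: X}}

?Unit ↦ !Unit
  ?Str ↦ !Str
    rec X ↦ rec X  (μ self-dual)
      +{stop,err} ↦ &{stop,err}  (⊕→&)
        [stop]
          !Int ↦ ?Int
            end self-dual
        [err]
          &{more,done} ↦ +{more,done}  (&→⊕)
            [more]
              end self-dual
            [done]
              X self-dual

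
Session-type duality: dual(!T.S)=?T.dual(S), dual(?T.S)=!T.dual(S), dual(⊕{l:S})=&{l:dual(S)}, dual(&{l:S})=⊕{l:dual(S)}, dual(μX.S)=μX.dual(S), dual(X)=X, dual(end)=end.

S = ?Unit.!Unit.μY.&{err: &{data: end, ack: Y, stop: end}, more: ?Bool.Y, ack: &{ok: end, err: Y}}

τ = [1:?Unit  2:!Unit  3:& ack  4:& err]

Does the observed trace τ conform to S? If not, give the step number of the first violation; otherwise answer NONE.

[1] ?Unit  match  cont: !Unit.μY.…
[2] !Unit  match  cont: μY.…
[3] & ack  match  cont: &{ok: end, err: μY.…}
[4] & err  match  cont: μY.…
trace exhausted — no violation

NONE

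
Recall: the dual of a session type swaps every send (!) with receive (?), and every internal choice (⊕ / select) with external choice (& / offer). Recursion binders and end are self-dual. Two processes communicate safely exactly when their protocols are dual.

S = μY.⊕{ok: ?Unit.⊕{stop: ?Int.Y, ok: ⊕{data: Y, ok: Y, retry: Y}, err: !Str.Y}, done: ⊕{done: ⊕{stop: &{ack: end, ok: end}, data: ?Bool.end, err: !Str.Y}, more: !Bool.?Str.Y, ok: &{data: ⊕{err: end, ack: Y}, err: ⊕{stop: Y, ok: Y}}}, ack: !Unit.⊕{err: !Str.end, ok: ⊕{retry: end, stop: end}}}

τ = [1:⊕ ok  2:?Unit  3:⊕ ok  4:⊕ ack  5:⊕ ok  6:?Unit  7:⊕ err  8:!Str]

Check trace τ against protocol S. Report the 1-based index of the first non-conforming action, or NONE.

4

[1] ⊕ ok  ✓  cont: ?Unit.⊕{stop: ?Int.μY.…, ok: ⊕{data: μY.…, ok: μY.…, retry: μY.…}, err: !Str.μY.…}
[2] ?Unit  ✓  cont: ⊕{stop: ?Int.μY.…, ok: ⊕{data: μY.…, ok: μY.…, retry: μY.…}, err: !Str.μY.…}
[3] ⊕ ok  ✓  cont: ⊕{data: μY.…, ok: μY.…, retry: μY.…}
[4] got ⊕ ack, protocol expects ⊕ data or ⊕ ok or ⊕ retry  ✗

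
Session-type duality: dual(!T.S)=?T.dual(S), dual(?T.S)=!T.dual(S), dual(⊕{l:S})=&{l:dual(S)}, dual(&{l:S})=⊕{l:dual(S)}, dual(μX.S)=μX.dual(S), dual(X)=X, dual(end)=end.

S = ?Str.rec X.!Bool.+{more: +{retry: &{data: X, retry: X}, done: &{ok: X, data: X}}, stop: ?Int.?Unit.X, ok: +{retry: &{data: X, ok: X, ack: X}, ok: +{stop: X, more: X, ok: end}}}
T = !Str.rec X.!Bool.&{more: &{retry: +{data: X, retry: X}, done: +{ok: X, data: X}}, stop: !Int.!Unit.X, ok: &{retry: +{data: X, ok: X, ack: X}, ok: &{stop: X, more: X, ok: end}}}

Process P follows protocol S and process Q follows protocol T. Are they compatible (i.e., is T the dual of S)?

?Str vs !Str  match
  rec X vs rec X  match (μ self-dual)
    !Bool vs !Bool  ✗ same direction on both sides — not dual

NO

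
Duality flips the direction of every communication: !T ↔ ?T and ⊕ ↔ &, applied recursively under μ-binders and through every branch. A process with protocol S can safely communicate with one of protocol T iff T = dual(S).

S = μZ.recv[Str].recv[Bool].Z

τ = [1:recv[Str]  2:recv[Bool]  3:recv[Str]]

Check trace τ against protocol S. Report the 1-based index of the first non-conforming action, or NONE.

NONE

@1 recv[Str]  ✓  cont: recv[Bool].μZ.…
@2 recv[Bool]  ✓  cont: μZ.…
@3 recv[Str]  ✓  cont: recv[Bool].μZ.…
trace exhausted — no violation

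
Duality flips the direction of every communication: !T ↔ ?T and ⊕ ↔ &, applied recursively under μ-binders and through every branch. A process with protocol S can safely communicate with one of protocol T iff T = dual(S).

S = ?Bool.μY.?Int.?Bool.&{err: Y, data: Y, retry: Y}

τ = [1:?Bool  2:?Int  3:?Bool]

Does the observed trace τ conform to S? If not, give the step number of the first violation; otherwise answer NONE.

@1 ?Bool  ok  now at μY.…
@2 ?Int  ok  now at ?Bool.&{err: μY.…, data: μY.…, retry: μY.…}
@3 ?Bool  ok  now at &{err: μY.…, data: μY.…, retry: μY.…}
all 3 steps conform

NONE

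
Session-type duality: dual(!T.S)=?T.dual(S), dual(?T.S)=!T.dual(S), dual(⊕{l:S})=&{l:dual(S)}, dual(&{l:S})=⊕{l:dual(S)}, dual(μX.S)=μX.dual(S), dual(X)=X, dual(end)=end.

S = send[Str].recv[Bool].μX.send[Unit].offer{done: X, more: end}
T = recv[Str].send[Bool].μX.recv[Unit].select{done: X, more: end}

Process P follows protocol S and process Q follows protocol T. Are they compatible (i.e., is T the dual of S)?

YES

send[Str] ‖ recv[Str]  match
  recv[Bool] ‖ send[Bool]  match
    μX ‖ μX  match (rec unchanged)
      send[Unit] ‖ recv[Unit]  match
        offer{done,more} ‖ select{done,more}  match labels match
          case done:
            X ‖ X  match
          case more:
            end ‖ end  match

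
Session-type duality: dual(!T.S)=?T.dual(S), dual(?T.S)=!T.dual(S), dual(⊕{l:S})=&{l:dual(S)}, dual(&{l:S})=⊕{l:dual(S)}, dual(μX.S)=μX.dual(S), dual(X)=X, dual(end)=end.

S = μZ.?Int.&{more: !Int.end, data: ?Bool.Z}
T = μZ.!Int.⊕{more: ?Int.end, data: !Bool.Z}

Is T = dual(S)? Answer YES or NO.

YES

μZ | μZ  ✓ (rec unchanged)
  ?Int | !Int  ✓
    &{more,data} | ⊕{more,data}  ✓ same labels
      [more]
        !Int | ?Int  ✓
          end | end  ✓
      [data]
        ?Bool | !Bool  ✓
          Z | Z  ✓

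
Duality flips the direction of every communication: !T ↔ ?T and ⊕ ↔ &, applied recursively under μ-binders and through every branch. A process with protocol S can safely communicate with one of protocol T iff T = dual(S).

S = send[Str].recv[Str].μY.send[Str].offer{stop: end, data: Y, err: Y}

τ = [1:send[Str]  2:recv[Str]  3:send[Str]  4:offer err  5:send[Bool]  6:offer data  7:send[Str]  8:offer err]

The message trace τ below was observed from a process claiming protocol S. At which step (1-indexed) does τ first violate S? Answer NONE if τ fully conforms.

@1 send[Str]  match  residual = recv[Str].μY.…
@2 recv[Str]  match  residual = μY.…
@3 send[Str]  match  residual = offer{stop: end, data: μY.…, err: μY.…}
@4 offer err  match  residual = μY.…
@5 got send[Bool], protocol expects send[Str]  ✗

5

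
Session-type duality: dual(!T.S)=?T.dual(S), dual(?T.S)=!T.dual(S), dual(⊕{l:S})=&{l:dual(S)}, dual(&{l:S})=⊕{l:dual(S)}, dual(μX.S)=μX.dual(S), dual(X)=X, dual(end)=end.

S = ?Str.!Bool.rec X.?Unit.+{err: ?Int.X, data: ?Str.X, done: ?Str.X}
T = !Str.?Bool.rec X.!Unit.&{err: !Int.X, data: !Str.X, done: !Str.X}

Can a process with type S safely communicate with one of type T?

?Str | !Str  match
  !Bool | ?Bool  match
    rec X | rec X  match (binder kept)
      ?Unit | !Unit  match
        +{err,data,done} | &{err,data,done}  match labels match
          [err]
            ?Int | !Int  match
              X | X  match
          [data]
            ?Str | !Str  match
              X | X  match
          [done]
            ?Str | !Str  match
              X | X  match

YES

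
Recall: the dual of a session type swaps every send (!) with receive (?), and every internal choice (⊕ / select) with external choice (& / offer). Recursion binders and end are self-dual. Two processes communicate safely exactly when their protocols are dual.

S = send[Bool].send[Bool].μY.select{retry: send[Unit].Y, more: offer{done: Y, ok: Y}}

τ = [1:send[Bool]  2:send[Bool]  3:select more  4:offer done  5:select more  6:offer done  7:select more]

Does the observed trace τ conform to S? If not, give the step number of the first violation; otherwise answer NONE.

NONE

[1] send[Bool]  ok  cont: send[Bool].μY.…
[2] send[Bool]  ok  cont: μY.…
[3] select more  ok  cont: offer{done: μY.…, ok: μY.…}
[4] offer done  ok  cont: μY.…
[5] select more  ok  cont: offer{done: μY.…, ok: μY.…}
[6] offer done  ok  cont: μY.…
[7] select more  ok  cont: offer{done: μY.…, ok: μY.…}
τ conforms to S (length 7)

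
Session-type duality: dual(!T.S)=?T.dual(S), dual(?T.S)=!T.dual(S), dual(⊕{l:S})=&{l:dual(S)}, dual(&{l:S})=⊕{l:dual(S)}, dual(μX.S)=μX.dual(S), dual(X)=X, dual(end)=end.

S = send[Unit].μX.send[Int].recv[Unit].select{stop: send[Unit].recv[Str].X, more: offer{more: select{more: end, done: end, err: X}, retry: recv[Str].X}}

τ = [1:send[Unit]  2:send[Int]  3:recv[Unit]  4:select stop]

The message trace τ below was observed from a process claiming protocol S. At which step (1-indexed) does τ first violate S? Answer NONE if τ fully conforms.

step 1: send[Unit]  ✓  now at μX.…
step 2: send[Int]  ✓  now at recv[Unit].select{stop: send[Unit].recv[Str].μX.…, more: offer{more: select{more: end, done: end, err: μX.…}, retry: recv[Str].μX.…}}
step 3: recv[Unit]  ✓  now at select{stop: send[Unit].recv[Str].μX.…, more: offer{more: select{more: end, done: end, err: μX.…}, retry: recv[Str].μX.…}}
step 4: select stop  ✓  now at send[Unit].recv[Str].μX.…
all 4 steps conform

NONE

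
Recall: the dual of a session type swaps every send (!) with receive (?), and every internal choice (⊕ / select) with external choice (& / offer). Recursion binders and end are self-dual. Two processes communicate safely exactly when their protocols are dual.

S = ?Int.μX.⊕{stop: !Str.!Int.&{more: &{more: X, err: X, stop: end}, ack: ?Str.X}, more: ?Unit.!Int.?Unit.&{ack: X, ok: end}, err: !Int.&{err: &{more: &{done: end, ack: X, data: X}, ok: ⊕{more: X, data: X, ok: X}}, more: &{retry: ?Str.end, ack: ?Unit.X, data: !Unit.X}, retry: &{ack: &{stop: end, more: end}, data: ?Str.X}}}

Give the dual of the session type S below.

?Int → !Int
  μX → μX  (binder kept)
    ⊕{stop,more,err} → &{stop,more,err}  (internal→external)
      case stop:
        !Str → ?Str
          !Int → ?Int
            &{more,ack} → ⊕{more,ack}  (offer→select)
              case more:
                &{more,err,stop} → ⊕{more,err,stop}  (offer→select)
                  case more:
                    X self-dual
                  case err:
                    X self-dual
                  case stop:
                    end self-dual
              case ack:
                ?Str → !Str
                  X self-dual
      case more:
        ?Unit → !Unit
          !Int → ?Int
            ?Unit → !Unit
              &{ack,ok} → ⊕{ack,ok}  (offer→select)
                case ack:
                  X self-dual
                case ok:
                  end self-dual
      case err:
        !Int → ?Int
          &{err,more,retry} → ⊕{err,more,retry}  (offer→select)
            case err:
              &{more,ok} → ⊕{more,ok}  (offer→select)
                case more:
                  &{done,ack,data} → ⊕{done,ack,data}  (offer→select)
                    case done:
                      end self-dual
                    case ack:
                      X self-dual
                    case data:
                      X self-dual
                case ok:
                  ⊕{more,data,ok} → &{more,data,ok}  (internal→external)
                    case more:
                      X self-dual
                    case data:
                      X self-dual
                    case ok:
                      X self-dual
            case more:
              &{retry,ack,data} → ⊕{retry,ack,data}  (offer→select)
                case retry:
                  ?Str → !Str
                    end self-dual
                case ack:
                  ?Unit → !Unit
                    X self-dual
                case data:
                  !Unit → ?Unit
                    X self-dual
            case retry:
              &{ack,data} → ⊕{ack,data}  (offer→select)
                case ack:
                  &{stop,more} → ⊕{stop,more}  (offer→select)
                    case stop:
                      end self-dual
                    case more:
                      end self-dual
                case data:
                  ?Str → !Str
                    X self-dual

!Int.μX.&{stop: ?Str.?Int.⊕{more: ⊕{more: X, err: X, stop: end}, ack: !Str.X}, more: !Unit.?Int.!Unit.⊕{ack: X, ok: end}, err: ?Int.⊕{err: ⊕{more: ⊕{done: end, ack: X, data: X}, ok: &{more: X, data: X, ok: X}}, more: ⊕{retry: !Str.end, ack: !Unit.X, data: ?Unit.X}, retry: ⊕{ack: ⊕{stop: end, more: end}, data: !Str.X}}}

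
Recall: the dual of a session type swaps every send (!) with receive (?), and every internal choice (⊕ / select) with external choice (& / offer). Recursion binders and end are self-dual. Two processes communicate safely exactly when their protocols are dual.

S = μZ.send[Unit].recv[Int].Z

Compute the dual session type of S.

μZ = μZ  (rec unchanged)
  send[Unit] = recv[Unit]
    recv[Int] = send[Int]
      Z ↦ Z

μZ.recv[Unit].send[Int].Z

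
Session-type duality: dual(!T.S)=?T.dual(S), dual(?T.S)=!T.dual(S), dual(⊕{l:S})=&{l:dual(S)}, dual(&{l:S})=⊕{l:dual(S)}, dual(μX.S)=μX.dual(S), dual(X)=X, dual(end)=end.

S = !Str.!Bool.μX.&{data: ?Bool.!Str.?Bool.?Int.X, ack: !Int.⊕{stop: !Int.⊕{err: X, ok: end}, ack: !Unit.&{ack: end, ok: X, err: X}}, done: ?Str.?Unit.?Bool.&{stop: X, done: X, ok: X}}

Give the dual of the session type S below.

?Str.?Bool.μX.⊕{data: !Bool.?Str.!Bool.!Int.X, ack: ?Int.&{stop: ?Int.&{err: X, ok: end}, ack: ?Unit.⊕{ack: end, ok: X, err: X}}, done: !Str.!Unit.!Bool.⊕{stop: X, done: X, ok: X}}

!Str = ?Str
  !Bool = ?Bool
    μX = μX  (μ self-dual)
      &{data,ack,done} = ⊕{data,ack,done}  (offer→select)
        [data]
          ?Bool = !Bool
            !Str = ?Str
              ?Bool = !Bool
                ?Int = !Int
                  dual(X) = X
        [ack]
          !Int = ?Int
            ⊕{stop,ack} = &{stop,ack}  (select→offer)
              [stop]
                !Int = ?Int
                  ⊕{err,ok} = &{err,ok}  (select→offer)
                    [err]
                      dual(X) = X
                    [ok]
                      dual(end) = end
              [ack]
                !Unit = ?Unit
                  &{ack,ok,err} = ⊕{ack,ok,err}  (offer→select)
                    [ack]
                      dual(end) = end
                    [ok]
                      dual(X) = X
                    [err]
                      dual(X) = X
        [done]
          ?Str = !Str
            ?Unit = !Unit
              ?Bool = !Bool
                &{stop,done,ok} = ⊕{stop,done,ok}  (offer→select)
                  [stop]
                    dual(X) = X
                  [done]
                    dual(X) = X
                  [ok]
                    dual(X) = X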